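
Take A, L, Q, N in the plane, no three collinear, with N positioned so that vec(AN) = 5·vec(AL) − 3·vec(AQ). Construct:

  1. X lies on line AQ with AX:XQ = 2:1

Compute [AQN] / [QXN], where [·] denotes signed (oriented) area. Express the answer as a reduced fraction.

Assign A = (0, 0), L = (1, 0), Q = (0, 1), N = (5, -3) — the answer is frame-independent, so this choice is without loss of generality.
1. X lies on line AQ with AX:XQ = 2:1 ⇒ X = (0, 2/3)
2·[AQN] = -5, 2·[QXN] = 5/3
[AQN]:[QXN] = -5:5/3 = -3

[AQN]:[QXN] = -3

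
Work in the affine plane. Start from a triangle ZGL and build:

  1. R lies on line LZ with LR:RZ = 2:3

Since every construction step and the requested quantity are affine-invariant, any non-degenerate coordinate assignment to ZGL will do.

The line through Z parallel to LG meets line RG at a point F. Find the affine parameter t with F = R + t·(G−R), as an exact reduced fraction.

Set Z = (0, 0), G = (1, 0), L = (0, 1); any affine frame gives the same invariant.
1. R lies on line LZ with LR:RZ = 2:3 ⇒ R = (0, 3/5)
through Z parallel to LG: direction (1, -1); meets RG at F = (-3/2, 3/2)
F = R + t·(G−R) with t = -3/2

t = -3/2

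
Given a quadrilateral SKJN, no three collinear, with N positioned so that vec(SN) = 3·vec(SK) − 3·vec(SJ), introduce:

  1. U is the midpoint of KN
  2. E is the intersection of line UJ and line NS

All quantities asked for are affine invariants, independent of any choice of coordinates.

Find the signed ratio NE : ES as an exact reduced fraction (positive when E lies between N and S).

NE:ES = -1/4

Work in coordinates with S = (0, 0), K = (1, 0), J = (0, 1), N = (3, -3).
1. U is the midpoint of KN ⇒ U = (2, -3/2)
2. E is the intersection of line UJ and line NS ⇒ E = (4, -4)
E = N + t·(S−N) with t = -1/3, so NE:ES = t:(1−t) = -1/3:4/3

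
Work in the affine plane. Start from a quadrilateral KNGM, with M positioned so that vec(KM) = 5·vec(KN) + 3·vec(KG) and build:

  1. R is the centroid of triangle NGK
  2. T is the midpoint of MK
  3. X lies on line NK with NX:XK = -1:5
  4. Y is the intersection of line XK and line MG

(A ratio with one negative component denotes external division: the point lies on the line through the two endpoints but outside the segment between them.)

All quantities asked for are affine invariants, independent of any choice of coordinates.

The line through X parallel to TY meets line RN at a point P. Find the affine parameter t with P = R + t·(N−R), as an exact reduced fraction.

Choose coordinates K = (0, 0), N = (1, 0), G = (0, 1), M = (5, 3).
1. R is the centroid of triangle NGK ⇒ R = (1/3, 1/3)
2. T is the midpoint of MK ⇒ T = (5/2, 3/2)
3. X lies on line NK with NX:XK = -1:5 ⇒ X = (5/4, 0)
4. Y is the intersection of line XK and line MG ⇒ Y = (-5/2, 0)
through X parallel to TY: direction (-5, -3/2); meets RN at P = (35/32, -3/64)
P = R + t·(N−R) with t = 73/64

t = 73/64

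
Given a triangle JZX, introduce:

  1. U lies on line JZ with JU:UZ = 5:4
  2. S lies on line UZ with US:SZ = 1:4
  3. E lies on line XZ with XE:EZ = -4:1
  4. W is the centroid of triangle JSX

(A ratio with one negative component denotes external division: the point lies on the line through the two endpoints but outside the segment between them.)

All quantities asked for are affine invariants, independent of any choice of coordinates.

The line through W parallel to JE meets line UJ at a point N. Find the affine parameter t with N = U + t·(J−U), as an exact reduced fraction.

t = -134/75

Assign J = (0, 0), Z = (1, 0), X = (0, 1) — the answer is frame-independent, so this choice is without loss of generality.
1. U lies on line JZ with JU:UZ = 5:4 ⇒ U = (5/9, 0)
2. S lies on line UZ with US:SZ = 1:4 ⇒ S = (29/45, 0)
3. E lies on line XZ with XE:EZ = -4:1 ⇒ E = (4/3, -1/3)
4. W is the centroid of triangle JSX ⇒ W = (29/135, 1/3)
through W parallel to JE: direction (4/3, -1/3); meets UJ at N = (209/135, 0)
N = U + t·(J−U) with t = -134/75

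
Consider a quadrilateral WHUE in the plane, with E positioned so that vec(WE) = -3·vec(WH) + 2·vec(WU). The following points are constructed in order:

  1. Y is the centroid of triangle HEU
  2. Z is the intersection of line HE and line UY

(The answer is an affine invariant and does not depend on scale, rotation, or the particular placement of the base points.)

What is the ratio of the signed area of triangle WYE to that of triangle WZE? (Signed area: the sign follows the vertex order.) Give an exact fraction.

[WYE]:[WZE] = 5/3

Choose coordinates W = (0, 0), H = (1, 0), U = (0, 1), E = (-3, 2).
1. Y is the centroid of triangle HEU ⇒ Y = (-2/3, 1)
2. Z is the intersection of line HE and line UY ⇒ Z = (-1, 1)
2·[WYE] = 5/3, 2·[WZE] = 1
[WYE]:[WZE] = 5/3:1 = 5/3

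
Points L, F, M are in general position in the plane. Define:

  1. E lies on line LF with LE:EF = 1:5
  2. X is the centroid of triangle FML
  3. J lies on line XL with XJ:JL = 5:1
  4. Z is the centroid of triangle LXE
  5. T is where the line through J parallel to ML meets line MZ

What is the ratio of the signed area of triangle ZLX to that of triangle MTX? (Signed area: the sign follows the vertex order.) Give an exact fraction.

Assign L = (0, 0), F = (1, 0), M = (0, 1) — the answer is frame-independent, so this choice is without loss of generality.
1. E lies on line LF with LE:EF = 1:5 ⇒ E = (1/6, 0)
2. X is the centroid of triangle FML ⇒ X = (1/3, 1/3)
3. J lies on line XL with XJ:JL = 5:1 ⇒ J = (1/18, 1/18)
4. Z is the centroid of triangle LXE ⇒ Z = (1/6, 1/9)
5. T is where the line through J parallel to ML meets line MZ ⇒ T = (1/18, 19/27)
2·[ZLX] = -1/54, 2·[MTX] = 5/81
[ZLX]:[MTX] = -1/54:5/81 = -3/10

[ZLX]:[MTX] = -3/10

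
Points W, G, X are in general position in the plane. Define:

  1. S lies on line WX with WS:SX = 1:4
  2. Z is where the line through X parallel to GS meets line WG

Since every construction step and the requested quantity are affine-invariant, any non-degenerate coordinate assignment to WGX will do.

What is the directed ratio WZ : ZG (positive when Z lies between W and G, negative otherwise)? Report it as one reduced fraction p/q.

WZ:ZG = -5/4

Set W = (0, 0), G = (1, 0), X = (0, 1); any affine frame gives the same invariant.
1. S lies on line WX with WS:SX = 1:4 ⇒ S = (0, 1/5)
2. Z is where the line through X parallel to GS meets line WG ⇒ Z = (5, 0)
Z = W + t·(G−W) with t = 5, so WZ:ZG = t:(1−t) = 5:-4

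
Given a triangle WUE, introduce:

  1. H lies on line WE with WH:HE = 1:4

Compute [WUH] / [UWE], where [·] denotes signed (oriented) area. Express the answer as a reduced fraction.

[WUH]:[UWE] = -1/5

Set W = (0, 0), U = (1, 0), E = (0, 1); any affine frame gives the same invariant.
1. H lies on line WE with WH:HE = 1:4 ⇒ H = (0, 1/5)
2·[WUH] = 1/5, 2·[UWE] = -1
[WUH]:[UWE] = 1/5:-1 = -1/5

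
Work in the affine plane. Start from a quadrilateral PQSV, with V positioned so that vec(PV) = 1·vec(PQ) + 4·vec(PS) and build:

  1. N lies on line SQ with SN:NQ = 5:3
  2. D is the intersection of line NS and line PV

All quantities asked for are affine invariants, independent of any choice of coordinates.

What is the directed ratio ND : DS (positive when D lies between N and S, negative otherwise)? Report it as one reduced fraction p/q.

Set P = (0, 0), Q = (1, 0), S = (0, 1), V = (1, 4); any affine frame gives the same invariant.
1. N lies on line SQ with SN:NQ = 5:3 ⇒ N = (5/8, 3/8)
2. D is the intersection of line NS and line PV ⇒ D = (1/5, 4/5)
D = N + t·(S−N) with t = 17/25, so ND:DS = t:(1−t) = 17/25:8/25

ND:DS = 17/8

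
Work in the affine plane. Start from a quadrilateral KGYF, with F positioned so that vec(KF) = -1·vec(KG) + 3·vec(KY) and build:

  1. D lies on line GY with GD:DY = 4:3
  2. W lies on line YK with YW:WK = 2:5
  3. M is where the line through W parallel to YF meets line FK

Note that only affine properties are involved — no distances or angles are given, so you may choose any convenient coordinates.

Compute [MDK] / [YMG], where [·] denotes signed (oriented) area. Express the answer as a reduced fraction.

[MDK]:[YMG] = 65/21

Assign K = (0, 0), G = (1, 0), Y = (0, 1), F = (-1, 3) — the answer is frame-independent, so this choice is without loss of generality.
1. D lies on line GY with GD:DY = 4:3 ⇒ D = (3/7, 4/7)
2. W lies on line YK with YW:WK = 2:5 ⇒ W = (0, 5/7)
3. M is where the line through W parallel to YF meets line FK ⇒ M = (-5/7, 15/7)
2·[MDK] = -65/49, 2·[YMG] = -3/7
[MDK]:[YMG] = -65/49:-3/7 = 65/21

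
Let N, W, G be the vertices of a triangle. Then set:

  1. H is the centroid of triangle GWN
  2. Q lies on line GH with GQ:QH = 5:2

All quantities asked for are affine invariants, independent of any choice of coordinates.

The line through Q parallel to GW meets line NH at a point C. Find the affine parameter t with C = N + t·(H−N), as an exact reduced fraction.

Set N = (0, 0), W = (1, 0), G = (0, 1); any affine frame gives the same invariant.
1. H is the centroid of triangle GWN ⇒ H = (1/3, 1/3)
2. Q lies on line GH with GQ:QH = 5:2 ⇒ Q = (5/21, 11/21)
through Q parallel to GW: direction (1, -1); meets NH at C = (8/21, 8/21)
C = N + t·(H−N) with t = 8/7

t = 8/7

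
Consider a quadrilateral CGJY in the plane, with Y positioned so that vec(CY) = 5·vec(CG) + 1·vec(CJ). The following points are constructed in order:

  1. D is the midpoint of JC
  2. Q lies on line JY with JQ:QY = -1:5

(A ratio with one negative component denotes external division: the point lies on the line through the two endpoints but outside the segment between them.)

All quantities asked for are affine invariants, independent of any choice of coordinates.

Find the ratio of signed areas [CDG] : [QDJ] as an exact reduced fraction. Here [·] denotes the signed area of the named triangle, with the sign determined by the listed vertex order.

[CDG]:[QDJ] = -4/5

Choose coordinates C = (0, 0), G = (1, 0), J = (0, 1), Y = (5, 1).
1. D is the midpoint of JC ⇒ D = (0, 1/2)
2. Q lies on line JY with JQ:QY = -1:5 ⇒ Q = (-5/4, 1)
2·[CDG] = -1/2, 2·[QDJ] = 5/8
[CDG]:[QDJ] = -1/2:5/8 = -4/5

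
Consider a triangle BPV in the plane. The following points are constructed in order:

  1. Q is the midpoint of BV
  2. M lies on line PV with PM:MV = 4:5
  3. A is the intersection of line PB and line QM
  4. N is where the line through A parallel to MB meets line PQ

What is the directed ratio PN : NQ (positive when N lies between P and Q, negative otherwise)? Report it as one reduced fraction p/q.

PN:NQ = -32/45

Choose coordinates B = (0, 0), P = (1, 0), V = (0, 1).
1. Q is the midpoint of BV ⇒ Q = (0, 1/2)
2. M lies on line PV with PM:MV = 4:5 ⇒ M = (5/9, 4/9)
3. A is the intersection of line PB and line QM ⇒ A = (5, 0)
4. N is where the line through A parallel to MB meets line PQ ⇒ N = (45/13, -16/13)
N = P + t·(Q−P) with t = -32/13, so PN:NQ = t:(1−t) = -32/13:45/13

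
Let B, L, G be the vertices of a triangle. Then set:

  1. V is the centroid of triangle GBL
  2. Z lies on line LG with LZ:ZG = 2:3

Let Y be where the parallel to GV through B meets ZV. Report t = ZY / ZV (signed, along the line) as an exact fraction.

Work in coordinates with B = (0, 0), L = (1, 0), G = (0, 1).
1. V is the centroid of triangle GBL ⇒ V = (1/3, 1/3)
2. Z lies on line LG with LZ:ZG = 2:3 ⇒ Z = (3/5, 2/5)
through B parallel to GV: direction (1/3, -2/3); meets ZV at Y = (-1/9, 2/9)
Y = Z + t·(V−Z) with t = 8/3

t = 8/3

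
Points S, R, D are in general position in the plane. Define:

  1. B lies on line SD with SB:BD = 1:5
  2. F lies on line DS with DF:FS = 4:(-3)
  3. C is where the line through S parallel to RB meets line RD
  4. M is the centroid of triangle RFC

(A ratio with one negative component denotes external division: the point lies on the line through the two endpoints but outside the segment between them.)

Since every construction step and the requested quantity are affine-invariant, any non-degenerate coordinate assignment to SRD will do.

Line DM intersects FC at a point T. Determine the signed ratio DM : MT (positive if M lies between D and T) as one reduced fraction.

Set S = (0, 0), R = (1, 0), D = (0, 1); any affine frame gives the same invariant.
1. B lies on line SD with SB:BD = 1:5 ⇒ B = (0, 1/6)
2. F lies on line DS with DF:FS = 4:(-3) ⇒ F = (0, -3)
3. C is where the line through S parallel to RB meets line RD ⇒ C = (6/5, -1/5)
4. M is the centroid of triangle RFC ⇒ M = (11/15, -16/15)
line DM meets FC at T = (66/85, -101/85)
M = D + t·(T−D) with t = 17/18, so DM:MT = 17/18:1/18

DM:MT = 17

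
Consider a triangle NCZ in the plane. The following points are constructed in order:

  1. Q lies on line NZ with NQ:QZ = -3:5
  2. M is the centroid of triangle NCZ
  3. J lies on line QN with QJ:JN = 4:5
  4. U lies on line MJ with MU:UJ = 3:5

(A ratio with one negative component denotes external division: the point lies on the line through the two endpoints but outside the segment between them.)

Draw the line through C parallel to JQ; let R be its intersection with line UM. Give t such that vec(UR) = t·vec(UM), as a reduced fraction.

t = 19/3

Assign N = (0, 0), C = (1, 0), Z = (0, 1) — the answer is frame-independent, so this choice is without loss of generality.
1. Q lies on line NZ with NQ:QZ = -3:5 ⇒ Q = (0, -3/2)
2. M is the centroid of triangle NCZ ⇒ M = (1/3, 1/3)
3. J lies on line QN with QJ:JN = 4:5 ⇒ J = (0, -5/6)
4. U lies on line MJ with MU:UJ = 3:5 ⇒ U = (5/24, -5/48)
through C parallel to JQ: direction (0, -2/3); meets UM at R = (1, 8/3)
R = U + t·(M−U) with t = 19/3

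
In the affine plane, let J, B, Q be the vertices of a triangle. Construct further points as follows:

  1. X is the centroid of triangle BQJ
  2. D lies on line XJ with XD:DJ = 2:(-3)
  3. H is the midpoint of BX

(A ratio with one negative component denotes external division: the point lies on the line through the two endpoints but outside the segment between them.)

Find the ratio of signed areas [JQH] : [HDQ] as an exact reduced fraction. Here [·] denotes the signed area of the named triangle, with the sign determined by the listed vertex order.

Work in coordinates with J = (0, 0), B = (1, 0), Q = (0, 1).
1. X is the centroid of triangle BQJ ⇒ X = (1/3, 1/3)
2. D lies on line XJ with XD:DJ = 2:(-3) ⇒ D = (1, 1)
3. H is the midpoint of BX ⇒ H = (2/3, 1/6)
2·[JQH] = -2/3, 2·[HDQ] = 5/6
[JQH]:[HDQ] = -2/3:5/6 = -4/5

[JQH]:[HDQ] = -4/5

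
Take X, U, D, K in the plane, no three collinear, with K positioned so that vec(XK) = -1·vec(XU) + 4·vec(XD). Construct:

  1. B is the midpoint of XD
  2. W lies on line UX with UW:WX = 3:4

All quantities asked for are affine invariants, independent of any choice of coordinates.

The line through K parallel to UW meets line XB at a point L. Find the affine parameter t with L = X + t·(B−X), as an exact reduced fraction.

t = 8

Work in coordinates with X = (0, 0), U = (1, 0), D = (0, 1), K = (-1, 4).
1. B is the midpoint of XD ⇒ B = (0, 1/2)
2. W lies on line UX with UW:WX = 3:4 ⇒ W = (4/7, 0)
through K parallel to UW: direction (-3/7, 0); meets XB at L = (0, 4)
L = X + t·(B−X) with t = 8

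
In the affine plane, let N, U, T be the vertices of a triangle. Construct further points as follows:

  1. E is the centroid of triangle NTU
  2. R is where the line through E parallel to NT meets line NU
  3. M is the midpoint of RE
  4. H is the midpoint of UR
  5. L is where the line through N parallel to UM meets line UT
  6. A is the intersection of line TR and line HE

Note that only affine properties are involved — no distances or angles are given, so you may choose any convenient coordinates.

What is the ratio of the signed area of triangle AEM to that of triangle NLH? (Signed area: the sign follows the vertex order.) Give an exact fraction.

[AEM]:[NLH] = -1/8

Assign N = (0, 0), U = (1, 0), T = (0, 1) — the answer is frame-independent, so this choice is without loss of generality.
1. E is the centroid of triangle NTU ⇒ E = (1/3, 1/3)
2. R is where the line through E parallel to NT meets line NU ⇒ R = (1/3, 0)
3. M is the midpoint of RE ⇒ M = (1/3, 1/6)
4. H is the midpoint of UR ⇒ H = (2/3, 0)
5. L is where the line through N parallel to UM meets line UT ⇒ L = (4/3, -1/3)
6. A is the intersection of line TR and line HE ⇒ A = (1/6, 1/2)
2·[AEM] = -1/36, 2·[NLH] = 2/9
[AEM]:[NLH] = -1/36:2/9 = -1/8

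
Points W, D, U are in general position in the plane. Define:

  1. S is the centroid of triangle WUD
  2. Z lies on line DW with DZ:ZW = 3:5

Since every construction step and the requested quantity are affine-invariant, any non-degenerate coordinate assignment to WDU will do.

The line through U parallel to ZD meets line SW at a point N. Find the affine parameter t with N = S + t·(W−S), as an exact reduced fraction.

Assign W = (0, 0), D = (1, 0), U = (0, 1) — the answer is frame-independent, so this choice is without loss of generality.
1. S is the centroid of triangle WUD ⇒ S = (1/3, 1/3)
2. Z lies on line DW with DZ:ZW = 3:5 ⇒ Z = (5/8, 0)
through U parallel to ZD: direction (3/8, 0); meets SW at N = (1, 1)
N = S + t·(W−S) with t = -2

t = -2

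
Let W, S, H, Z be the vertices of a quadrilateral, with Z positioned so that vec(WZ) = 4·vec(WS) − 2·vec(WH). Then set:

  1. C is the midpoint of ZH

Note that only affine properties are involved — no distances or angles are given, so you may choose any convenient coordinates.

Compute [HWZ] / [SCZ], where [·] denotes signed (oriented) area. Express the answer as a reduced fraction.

Choose coordinates W = (0, 0), S = (1, 0), H = (0, 1), Z = (4, -2).
1. C is the midpoint of ZH ⇒ C = (2, -1/2)
2·[HWZ] = 4, 2·[SCZ] = -1/2
[HWZ]:[SCZ] = 4:-1/2 = -8

[HWZ]:[SCZ] = -8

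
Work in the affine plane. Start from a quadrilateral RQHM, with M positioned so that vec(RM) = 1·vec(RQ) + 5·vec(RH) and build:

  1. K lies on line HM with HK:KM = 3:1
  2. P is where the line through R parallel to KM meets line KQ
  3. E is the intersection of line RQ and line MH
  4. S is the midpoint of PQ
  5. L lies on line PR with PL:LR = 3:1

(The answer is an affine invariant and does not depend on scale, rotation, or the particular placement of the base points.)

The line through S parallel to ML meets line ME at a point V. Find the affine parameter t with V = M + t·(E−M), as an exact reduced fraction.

t = -46/25

Work in coordinates with R = (0, 0), Q = (1, 0), H = (0, 1), M = (1, 5).
1. K lies on line HM with HK:KM = 3:1 ⇒ K = (3/4, 4)
2. P is where the line through R parallel to KM meets line KQ ⇒ P = (4/5, 16/5)
3. E is the intersection of line RQ and line MH ⇒ E = (-1/4, 0)
4. S is the midpoint of PQ ⇒ S = (9/10, 8/5)
5. L lies on line PR with PL:LR = 3:1 ⇒ L = (1/5, 4/5)
through S parallel to ML: direction (-4/5, -21/5); meets ME at V = (33/10, 71/5)
V = M + t·(E−M) with t = -46/25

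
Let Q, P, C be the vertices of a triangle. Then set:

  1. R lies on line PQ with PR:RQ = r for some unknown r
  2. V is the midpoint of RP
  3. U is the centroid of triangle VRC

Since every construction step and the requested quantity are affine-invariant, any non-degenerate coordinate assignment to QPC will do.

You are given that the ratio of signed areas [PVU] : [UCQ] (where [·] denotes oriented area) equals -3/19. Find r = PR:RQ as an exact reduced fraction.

r = 3/4

Choose coordinates Q = (0, 0), P = (1, 0), C = (0, 1).
1. With PR:RQ = r, write λ = r/(r+1) so R = P + λ·(Q−P); R is affine-linear in λ
2. V is the midpoint of RP ⇒ V is an affine combination of earlier points and hence also affine-linear in λ
3. U is the centroid of triangle VRC ⇒ U is an affine combination of earlier points and hence also affine-linear in λ
Every point depending on R is an affine combination of R and λ-independent points, so each such coordinate is linear in λ; the λ² term in each signed area is a multiple of (Q−P)×(Q−P) = 0, so 2·[PVU] and 2·[UCQ] are each linear in λ. Evaluating at λ=0 and λ=1:
  2·[PVU] = -1/6·λ,   2·[UCQ] = -1/2·λ + 2/3
So [PVU]:[UCQ] = (-1/6·λ) / (-1/2·λ + 2/3). Setting this equal to -3/19:
  -1/6·λ = -3/19·(-1/2·λ + 2/3)  ⇒  λ = 3/7
Then r = λ/(1−λ) = (3/7)/(4/7) = 3/4. Check: with r = 3/4, R = (4/7, 0) and [PVU]:[UCQ] = -3/19 as required.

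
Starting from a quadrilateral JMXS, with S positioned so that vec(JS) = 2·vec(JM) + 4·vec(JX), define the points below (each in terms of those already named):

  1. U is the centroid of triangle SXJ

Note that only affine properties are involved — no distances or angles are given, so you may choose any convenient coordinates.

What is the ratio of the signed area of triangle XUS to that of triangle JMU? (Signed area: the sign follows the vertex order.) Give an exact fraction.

Set J = (0, 0), M = (1, 0), X = (0, 1), S = (2, 4); any affine frame gives the same invariant.
1. U is the centroid of triangle SXJ ⇒ U = (2/3, 5/3)
2·[XUS] = 2/3, 2·[JMU] = 5/3
[XUS]:[JMU] = 2/3:5/3 = 2/5

[XUS]:[JMU] = 2/5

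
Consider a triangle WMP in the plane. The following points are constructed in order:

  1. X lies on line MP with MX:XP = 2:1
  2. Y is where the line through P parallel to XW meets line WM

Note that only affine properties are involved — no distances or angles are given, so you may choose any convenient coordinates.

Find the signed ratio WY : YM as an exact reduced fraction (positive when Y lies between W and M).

WY:YM = -1/3

Work in coordinates with W = (0, 0), M = (1, 0), P = (0, 1).
1. X lies on line MP with MX:XP = 2:1 ⇒ X = (1/3, 2/3)
2. Y is where the line through P parallel to XW meets line WM ⇒ Y = (-1/2, 0)
Y = W + t·(M−W) with t = -1/2, so WY:YM = t:(1−t) = -1/2:3/2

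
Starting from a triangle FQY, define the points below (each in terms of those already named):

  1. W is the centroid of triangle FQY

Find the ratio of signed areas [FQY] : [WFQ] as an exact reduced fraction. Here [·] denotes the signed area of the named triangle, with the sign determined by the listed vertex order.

[FQY]:[WFQ] = 3

Work in coordinates with F = (0, 0), Q = (1, 0), Y = (0, 1).
1. W is the centroid of triangle FQY ⇒ W = (1/3, 1/3)
2·[FQY] = 1, 2·[WFQ] = 1/3
[FQY]:[WFQ] = 1:1/3 = 3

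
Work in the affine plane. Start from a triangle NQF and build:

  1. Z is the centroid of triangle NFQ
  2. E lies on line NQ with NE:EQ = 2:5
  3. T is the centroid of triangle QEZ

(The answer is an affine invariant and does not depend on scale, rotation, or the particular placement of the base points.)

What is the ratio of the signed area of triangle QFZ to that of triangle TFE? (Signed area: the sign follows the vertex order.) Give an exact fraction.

[QFZ]:[TFE] = 7/6

Assign N = (0, 0), Q = (1, 0), F = (0, 1) — the answer is frame-independent, so this choice is without loss of generality.
1. Z is the centroid of triangle NFQ ⇒ Z = (1/3, 1/3)
2. E lies on line NQ with NE:EQ = 2:5 ⇒ E = (2/7, 0)
3. T is the centroid of triangle QEZ ⇒ T = (34/63, 1/9)
2·[QFZ] = 1/3, 2·[TFE] = 2/7
[QFZ]:[TFE] = 1/3:2/7 = 7/6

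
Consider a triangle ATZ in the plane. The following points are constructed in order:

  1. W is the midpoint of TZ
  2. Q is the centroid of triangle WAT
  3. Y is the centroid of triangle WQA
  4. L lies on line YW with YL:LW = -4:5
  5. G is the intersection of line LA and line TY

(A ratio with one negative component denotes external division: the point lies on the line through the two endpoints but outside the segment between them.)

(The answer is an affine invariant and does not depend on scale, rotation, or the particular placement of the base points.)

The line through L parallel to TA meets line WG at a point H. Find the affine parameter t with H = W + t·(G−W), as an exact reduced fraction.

t = 75/11

Choose coordinates A = (0, 0), T = (1, 0), Z = (0, 1).
1. W is the midpoint of TZ ⇒ W = (1/2, 1/2)
2. Q is the centroid of triangle WAT ⇒ Q = (1/2, 1/6)
3. Y is the centroid of triangle WQA ⇒ Y = (1/3, 2/9)
4. L lies on line YW with YL:LW = -4:5 ⇒ L = (-1/3, -8/9)
5. G is the intersection of line LA and line TY ⇒ G = (1/9, 8/27)
through L parallel to TA: direction (-1, 0); meets WG at H = (-71/33, -8/9)
H = W + t·(G−W) with t = 75/11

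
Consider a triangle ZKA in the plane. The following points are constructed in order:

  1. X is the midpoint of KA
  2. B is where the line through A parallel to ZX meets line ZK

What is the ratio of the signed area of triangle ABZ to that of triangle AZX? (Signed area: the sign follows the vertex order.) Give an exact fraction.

Choose coordinates Z = (0, 0), K = (1, 0), A = (0, 1).
1. X is the midpoint of KA ⇒ X = (1/2, 1/2)
2. B is where the line through A parallel to ZX meets line ZK ⇒ B = (-1, 0)
2·[ABZ] = 1, 2·[AZX] = 1/2
[ABZ]:[AZX] = 1:1/2 = 2

[ABZ]:[AZX] = 2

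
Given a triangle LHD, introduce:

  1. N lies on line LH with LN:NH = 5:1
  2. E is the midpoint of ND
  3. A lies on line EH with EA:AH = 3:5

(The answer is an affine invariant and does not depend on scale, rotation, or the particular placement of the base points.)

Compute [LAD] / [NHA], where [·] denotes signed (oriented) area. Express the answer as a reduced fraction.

Assign L = (0, 0), H = (1, 0), D = (0, 1) — the answer is frame-independent, so this choice is without loss of generality.
1. N lies on line LH with LN:NH = 5:1 ⇒ N = (5/6, 0)
2. E is the midpoint of ND ⇒ E = (5/12, 1/2)
3. A lies on line EH with EA:AH = 3:5 ⇒ A = (61/96, 5/16)
2·[LAD] = 61/96, 2·[NHA] = 5/96
[LAD]:[NHA] = 61/96:5/96 = 61/5

[LAD]:[NHA] = 61/5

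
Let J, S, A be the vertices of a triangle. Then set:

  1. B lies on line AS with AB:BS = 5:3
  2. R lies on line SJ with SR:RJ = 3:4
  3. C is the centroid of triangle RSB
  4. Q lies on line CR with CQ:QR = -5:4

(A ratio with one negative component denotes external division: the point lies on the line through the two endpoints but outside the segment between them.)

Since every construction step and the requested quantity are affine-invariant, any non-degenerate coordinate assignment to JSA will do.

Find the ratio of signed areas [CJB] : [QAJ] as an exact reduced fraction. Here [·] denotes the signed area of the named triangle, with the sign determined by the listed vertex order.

[CJB]:[QAJ] = 11/4

Assign J = (0, 0), S = (1, 0), A = (0, 1) — the answer is frame-independent, so this choice is without loss of generality.
1. B lies on line AS with AB:BS = 5:3 ⇒ B = (5/8, 3/8)
2. R lies on line SJ with SR:RJ = 3:4 ⇒ R = (4/7, 0)
3. C is the centroid of triangle RSB ⇒ C = (41/56, 1/8)
4. Q lies on line CR with CQ:QR = -5:4 ⇒ Q = (-1/14, -1/2)
2·[CJB] = -11/56, 2·[QAJ] = -1/14
[CJB]:[QAJ] = -11/56:-1/14 = 11/4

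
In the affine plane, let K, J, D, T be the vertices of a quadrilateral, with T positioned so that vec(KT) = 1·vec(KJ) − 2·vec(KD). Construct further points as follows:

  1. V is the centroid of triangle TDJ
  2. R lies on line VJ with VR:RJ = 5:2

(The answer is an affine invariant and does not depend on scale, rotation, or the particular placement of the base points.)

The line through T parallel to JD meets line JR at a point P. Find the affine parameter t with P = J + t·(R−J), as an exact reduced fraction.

Set K = (0, 0), J = (1, 0), D = (0, 1), T = (1, -2); any affine frame gives the same invariant.
1. V is the centroid of triangle TDJ ⇒ V = (2/3, -1/3)
2. R lies on line VJ with VR:RJ = 5:2 ⇒ R = (19/21, -2/21)
through T parallel to JD: direction (-1, 1); meets JR at P = (0, -1)
P = J + t·(R−J) with t = 21/2

t = 21/2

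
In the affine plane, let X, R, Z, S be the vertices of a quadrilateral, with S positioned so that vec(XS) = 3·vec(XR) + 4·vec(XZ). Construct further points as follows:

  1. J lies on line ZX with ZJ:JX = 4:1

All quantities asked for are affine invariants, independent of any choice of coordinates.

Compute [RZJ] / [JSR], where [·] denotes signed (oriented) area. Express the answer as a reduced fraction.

[RZJ]:[JSR] = -2/11

Work in coordinates with X = (0, 0), R = (1, 0), Z = (0, 1), S = (3, 4).
1. J lies on line ZX with ZJ:JX = 4:1 ⇒ J = (0, 1/5)
2·[RZJ] = 4/5, 2·[JSR] = -22/5
[RZJ]:[JSR] = 4/5:-22/5 = -2/11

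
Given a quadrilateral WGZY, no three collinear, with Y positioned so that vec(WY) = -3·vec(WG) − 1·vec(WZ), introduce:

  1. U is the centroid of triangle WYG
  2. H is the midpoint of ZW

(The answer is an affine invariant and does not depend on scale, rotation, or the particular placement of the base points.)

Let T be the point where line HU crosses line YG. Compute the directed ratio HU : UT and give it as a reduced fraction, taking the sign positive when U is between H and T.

HU:UT = 8

Choose coordinates W = (0, 0), G = (1, 0), Z = (0, 1), Y = (-3, -1).
1. U is the centroid of triangle WYG ⇒ U = (-2/3, -1/3)
2. H is the midpoint of ZW ⇒ H = (0, 1/2)
line HU meets YG at T = (-3/4, -7/16)
U = H + t·(T−H) with t = 8/9, so HU:UT = 8/9:1/9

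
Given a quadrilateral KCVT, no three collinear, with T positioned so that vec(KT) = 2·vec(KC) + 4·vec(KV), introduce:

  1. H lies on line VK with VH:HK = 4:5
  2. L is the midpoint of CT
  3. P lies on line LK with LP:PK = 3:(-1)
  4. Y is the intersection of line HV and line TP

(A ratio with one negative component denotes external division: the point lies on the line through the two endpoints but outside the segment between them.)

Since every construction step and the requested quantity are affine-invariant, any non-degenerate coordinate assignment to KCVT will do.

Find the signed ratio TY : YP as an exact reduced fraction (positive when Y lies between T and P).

TY:YP = 8/3

Choose coordinates K = (0, 0), C = (1, 0), V = (0, 1), T = (2, 4).
1. H lies on line VK with VH:HK = 4:5 ⇒ H = (0, 5/9)
2. L is the midpoint of CT ⇒ L = (3/2, 2)
3. P lies on line LK with LP:PK = 3:(-1) ⇒ P = (-3/4, -1)
4. Y is the intersection of line HV and line TP ⇒ Y = (0, 4/11)
Y = T + t·(P−T) with t = 8/11, so TY:YP = t:(1−t) = 8/11:3/11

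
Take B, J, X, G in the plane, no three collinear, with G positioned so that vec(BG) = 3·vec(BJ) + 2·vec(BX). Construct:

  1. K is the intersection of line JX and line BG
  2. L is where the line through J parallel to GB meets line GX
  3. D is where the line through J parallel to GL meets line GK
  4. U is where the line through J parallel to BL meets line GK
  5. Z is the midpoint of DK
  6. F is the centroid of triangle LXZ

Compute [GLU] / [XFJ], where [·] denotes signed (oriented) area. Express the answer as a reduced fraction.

Assign B = (0, 0), J = (1, 0), X = (0, 1), G = (3, 2) — the answer is frame-independent, so this choice is without loss of generality.
1. K is the intersection of line JX and line BG ⇒ K = (3/5, 2/5)
2. L is where the line through J parallel to GB meets line GX ⇒ L = (5, 8/3)
3. D is where the line through J parallel to GL meets line GK ⇒ D = (-1, -2/3)
4. U is where the line through J parallel to BL meets line GK ⇒ U = (-4, -8/3)
5. Z is the midpoint of DK ⇒ Z = (-1/5, -2/15)
6. F is the centroid of triangle LXZ ⇒ F = (8/5, 53/45)
2·[GLU] = -14/3, 2·[XFJ] = -16/9
[GLU]:[XFJ] = -14/3:-16/9 = 21/8

[GLU]:[XFJ] = 21/8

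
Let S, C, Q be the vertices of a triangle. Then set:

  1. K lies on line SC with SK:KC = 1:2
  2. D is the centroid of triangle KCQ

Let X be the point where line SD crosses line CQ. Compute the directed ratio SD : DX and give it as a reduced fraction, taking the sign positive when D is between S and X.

SD:DX = 7/2

Work in coordinates with S = (0, 0), C = (1, 0), Q = (0, 1).
1. K lies on line SC with SK:KC = 1:2 ⇒ K = (1/3, 0)
2. D is the centroid of triangle KCQ ⇒ D = (4/9, 1/3)
line SD meets CQ at X = (4/7, 3/7)
D = S + t·(X−S) with t = 7/9, so SD:DX = 7/9:2/9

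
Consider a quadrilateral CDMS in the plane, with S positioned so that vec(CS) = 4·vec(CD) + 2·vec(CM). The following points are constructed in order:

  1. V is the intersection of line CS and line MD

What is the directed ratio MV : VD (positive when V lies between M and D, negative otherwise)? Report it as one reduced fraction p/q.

Work in coordinates with C = (0, 0), D = (1, 0), M = (0, 1), S = (4, 2).
1. V is the intersection of line CS and line MD ⇒ V = (2/3, 1/3)
V = M + t·(D−M) with t = 2/3, so MV:VD = t:(1−t) = 2/3:1/3

MV:VD = 2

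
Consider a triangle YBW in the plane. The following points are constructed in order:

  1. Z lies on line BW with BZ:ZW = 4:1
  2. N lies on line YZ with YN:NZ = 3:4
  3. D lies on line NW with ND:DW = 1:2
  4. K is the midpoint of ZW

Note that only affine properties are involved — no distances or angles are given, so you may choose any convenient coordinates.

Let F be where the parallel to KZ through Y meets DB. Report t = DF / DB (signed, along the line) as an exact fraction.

Assign Y = (0, 0), B = (1, 0), W = (0, 1) — the answer is frame-independent, so this choice is without loss of generality.
1. Z lies on line BW with BZ:ZW = 4:1 ⇒ Z = (1/5, 4/5)
2. N lies on line YZ with YN:NZ = 3:4 ⇒ N = (3/35, 12/35)
3. D lies on line NW with ND:DW = 1:2 ⇒ D = (2/35, 59/105)
4. K is the midpoint of ZW ⇒ K = (1/10, 9/10)
through Y parallel to KZ: direction (1/10, -1/10); meets DB at F = (-59/40, 59/40)
F = D + t·(B−D) with t = -13/8

t = -13/8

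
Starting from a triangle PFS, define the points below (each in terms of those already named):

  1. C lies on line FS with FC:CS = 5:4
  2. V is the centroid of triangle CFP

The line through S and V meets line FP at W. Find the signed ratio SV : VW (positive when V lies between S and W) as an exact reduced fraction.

Assign P = (0, 0), F = (1, 0), S = (0, 1) — the answer is frame-independent, so this choice is without loss of generality.
1. C lies on line FS with FC:CS = 5:4 ⇒ C = (4/9, 5/9)
2. V is the centroid of triangle CFP ⇒ V = (13/27, 5/27)
line SV meets FP at W = (13/22, 0)
V = S + t·(W−S) with t = 22/27, so SV:VW = 22/27:5/27

SV:VW = 22/5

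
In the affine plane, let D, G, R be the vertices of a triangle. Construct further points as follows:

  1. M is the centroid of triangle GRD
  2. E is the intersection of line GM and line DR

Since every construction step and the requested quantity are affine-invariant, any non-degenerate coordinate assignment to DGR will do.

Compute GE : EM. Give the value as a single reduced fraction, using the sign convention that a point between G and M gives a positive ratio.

Set D = (0, 0), G = (1, 0), R = (0, 1); any affine frame gives the same invariant.
1. M is the centroid of triangle GRD ⇒ M = (1/3, 1/3)
2. E is the intersection of line GM and line DR ⇒ E = (0, 1/2)
E = G + t·(M−G) with t = 3/2, so GE:EM = t:(1−t) = 3/2:-1/2

GE:EM = -3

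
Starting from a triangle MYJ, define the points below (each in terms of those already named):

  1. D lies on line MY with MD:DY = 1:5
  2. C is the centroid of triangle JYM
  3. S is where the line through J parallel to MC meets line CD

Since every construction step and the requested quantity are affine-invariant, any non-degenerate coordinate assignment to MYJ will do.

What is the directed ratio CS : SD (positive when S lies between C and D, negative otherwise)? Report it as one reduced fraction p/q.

Work in coordinates with M = (0, 0), Y = (1, 0), J = (0, 1).
1. D lies on line MY with MD:DY = 1:5 ⇒ D = (1/6, 0)
2. C is the centroid of triangle JYM ⇒ C = (1/3, 1/3)
3. S is where the line through J parallel to MC meets line CD ⇒ S = (4/3, 7/3)
S = C + t·(D−C) with t = -6, so CS:SD = t:(1−t) = -6:7

CS:SD = -6/7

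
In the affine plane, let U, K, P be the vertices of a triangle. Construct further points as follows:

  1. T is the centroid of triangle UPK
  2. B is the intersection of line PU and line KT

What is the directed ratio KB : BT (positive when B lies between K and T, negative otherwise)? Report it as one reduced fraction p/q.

Work in coordinates with U = (0, 0), K = (1, 0), P = (0, 1).
1. T is the centroid of triangle UPK ⇒ T = (1/3, 1/3)
2. B is the intersection of line PU and line KT ⇒ B = (0, 1/2)
B = K + t·(T−K) with t = 3/2, so KB:BT = t:(1−t) = 3/2:-1/2

KB:BT = -3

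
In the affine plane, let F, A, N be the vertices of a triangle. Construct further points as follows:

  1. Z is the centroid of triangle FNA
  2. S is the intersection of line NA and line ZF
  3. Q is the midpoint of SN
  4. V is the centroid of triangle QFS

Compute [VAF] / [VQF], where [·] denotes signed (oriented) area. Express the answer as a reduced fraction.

[VAF]:[VQF] = -5

Assign F = (0, 0), A = (1, 0), N = (0, 1) — the answer is frame-independent, so this choice is without loss of generality.
1. Z is the centroid of triangle FNA ⇒ Z = (1/3, 1/3)
2. S is the intersection of line NA and line ZF ⇒ S = (1/2, 1/2)
3. Q is the midpoint of SN ⇒ Q = (1/4, 3/4)
4. V is the centroid of triangle QFS ⇒ V = (1/4, 5/12)
2·[VAF] = -5/12, 2·[VQF] = 1/12
[VAF]:[VQF] = -5/12:1/12 = -5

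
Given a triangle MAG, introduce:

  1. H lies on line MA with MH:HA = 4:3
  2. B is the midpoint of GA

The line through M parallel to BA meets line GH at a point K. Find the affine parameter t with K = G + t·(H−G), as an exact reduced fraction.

Assign M = (0, 0), A = (1, 0), G = (0, 1) — the answer is frame-independent, so this choice is without loss of generality.
1. H lies on line MA with MH:HA = 4:3 ⇒ H = (4/7, 0)
2. B is the midpoint of GA ⇒ B = (1/2, 1/2)
through M parallel to BA: direction (1/2, -1/2); meets GH at K = (4/3, -4/3)
K = G + t·(H−G) with t = 7/3

t = 7/3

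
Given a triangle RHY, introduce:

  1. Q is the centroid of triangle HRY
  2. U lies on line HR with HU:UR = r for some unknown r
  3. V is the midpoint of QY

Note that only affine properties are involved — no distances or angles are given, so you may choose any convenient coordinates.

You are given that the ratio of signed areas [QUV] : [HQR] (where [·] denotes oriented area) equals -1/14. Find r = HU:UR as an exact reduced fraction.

Assign R = (0, 0), H = (1, 0), Y = (0, 1) — the answer is frame-independent, so this choice is without loss of generality.
1. Q is the centroid of triangle HRY ⇒ Q = (1/3, 1/3)
2. With HU:UR = r, write λ = r/(r+1) so U = H + λ·(R−H); U is affine-linear in λ
3. V is the midpoint of QY ⇒ V = (1/6, 2/3)
Every point depending on U is an affine combination of U and λ-independent points, so each such coordinate is linear in λ; the λ² term in each signed area is a multiple of (R−H)×(R−H) = 0, so 2·[QUV] and 2·[HQR] are each linear in λ. Evaluating at λ=0 and λ=1:
  2·[QUV] = -1/3·λ + 1/6,   2·[HQR] = 1/3
So [QUV]:[HQR] = (-1/3·λ + 1/6) / (1/3). Setting this equal to -1/14:
  -1/3·λ + 1/6 = -1/14·(1/3)  ⇒  λ = 4/7
Then r = λ/(1−λ) = (4/7)/(3/7) = 4/3. Check: with r = 4/3, U = (3/7, 0) and [QUV]:[HQR] = -1/14 as required.

r = 4/3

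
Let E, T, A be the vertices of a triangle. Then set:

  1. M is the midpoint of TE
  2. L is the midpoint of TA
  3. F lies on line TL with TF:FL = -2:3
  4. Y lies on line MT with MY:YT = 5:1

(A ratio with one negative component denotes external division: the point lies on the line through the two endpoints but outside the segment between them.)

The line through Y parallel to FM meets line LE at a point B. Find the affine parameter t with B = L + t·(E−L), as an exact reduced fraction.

Work in coordinates with E = (0, 0), T = (1, 0), A = (0, 1).
1. M is the midpoint of TE ⇒ M = (1/2, 0)
2. L is the midpoint of TA ⇒ L = (1/2, 1/2)
3. F lies on line TL with TF:FL = -2:3 ⇒ F = (2, -1)
4. Y lies on line MT with MY:YT = 5:1 ⇒ Y = (11/12, 0)
through Y parallel to FM: direction (-3/2, 1); meets LE at B = (11/30, 11/30)
B = L + t·(E−L) with t = 4/15

t = 4/15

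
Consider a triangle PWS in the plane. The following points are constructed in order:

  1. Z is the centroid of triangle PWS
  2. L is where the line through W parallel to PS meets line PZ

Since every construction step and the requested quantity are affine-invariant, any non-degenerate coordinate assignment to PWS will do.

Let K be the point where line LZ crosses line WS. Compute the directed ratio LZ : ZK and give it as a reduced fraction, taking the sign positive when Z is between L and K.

Set P = (0, 0), W = (1, 0), S = (0, 1); any affine frame gives the same invariant.
1. Z is the centroid of triangle PWS ⇒ Z = (1/3, 1/3)
2. L is where the line through W parallel to PS meets line PZ ⇒ L = (1, 1)
line LZ meets WS at K = (1/2, 1/2)
Z = L + t·(K−L) with t = 4/3, so LZ:ZK = 4/3:-1/3

LZ:ZK = -4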